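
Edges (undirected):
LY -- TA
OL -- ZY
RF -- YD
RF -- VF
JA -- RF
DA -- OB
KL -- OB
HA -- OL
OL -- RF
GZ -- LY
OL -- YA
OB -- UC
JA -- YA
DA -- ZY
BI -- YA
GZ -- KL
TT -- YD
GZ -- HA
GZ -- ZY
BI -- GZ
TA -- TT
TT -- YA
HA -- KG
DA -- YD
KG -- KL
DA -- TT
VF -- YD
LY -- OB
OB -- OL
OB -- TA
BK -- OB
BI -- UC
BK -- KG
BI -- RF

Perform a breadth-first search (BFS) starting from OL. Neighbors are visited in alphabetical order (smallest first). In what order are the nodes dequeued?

Visit OL; enqueue HA, OB, RF, YA, ZY → queue [HA, OB, RF, YA, ZY]
Visit HA; enqueue GZ, KG → queue [OB, RF, YA, ZY, GZ, KG]
Visit OB; enqueue BK, DA, KL, LY, TA, UC → queue [RF, YA, ZY, GZ, KG, BK, DA, KL, LY, TA, UC]
Visit RF; enqueue BI, JA, VF, YD → queue [YA, ZY, GZ, KG, BK, DA, KL, LY, TA, UC, BI, JA, VF, YD]
Visit YA; enqueue TT → queue [ZY, GZ, KG, BK, DA, KL, LY, TA, UC, BI, JA, VF, YD, TT]
Visit ZY → queue [GZ, KG, BK, DA, KL, LY, TA, UC, BI, JA, VF, YD, TT]
Visit GZ → queue [KG, BK, DA, KL, LY, TA, UC, BI, JA, VF, YD, TT]
Visit KG → queue [BK, DA, KL, LY, TA, UC, BI, JA, VF, YD, TT]
Visit BK → queue [DA, KL, LY, TA, UC, BI, JA, VF, YD, TT]
Visit DA → queue [KL, LY, TA, UC, BI, JA, VF, YD, TT]
Visit KL → queue [LY, TA, UC, BI, JA, VF, YD, TT]
Visit LY → queue [TA, UC, BI, JA, VF, YD, TT]
Visit TA → queue [UC, BI, JA, VF, YD, TT]
Visit UC → queue [BI, JA, VF, YD, TT]
Visit BI → queue [JA, VF, YD, TT]
Visit JA → queue [VF, YD, TT]
Visit VF → queue [YD, TT]
Visit YD → queue [TT]
Visit TT → queue []

OL HA OB RF YA ZY GZ KG BK DA KL LY TA UC BI JA VF YD TT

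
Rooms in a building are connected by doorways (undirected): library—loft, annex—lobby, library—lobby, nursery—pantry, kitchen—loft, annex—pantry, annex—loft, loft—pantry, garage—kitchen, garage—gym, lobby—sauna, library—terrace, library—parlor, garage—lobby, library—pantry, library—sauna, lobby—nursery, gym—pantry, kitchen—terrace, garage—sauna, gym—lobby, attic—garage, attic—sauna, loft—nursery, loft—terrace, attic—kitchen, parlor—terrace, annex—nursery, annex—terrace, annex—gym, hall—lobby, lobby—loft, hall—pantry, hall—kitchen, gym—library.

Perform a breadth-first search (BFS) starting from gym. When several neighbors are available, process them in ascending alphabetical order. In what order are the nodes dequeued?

Visit gym; enqueue annex, garage, library, lobby, pantry → queue [annex, garage, library, lobby, pantry]
Visit annex; enqueue loft, nursery, terrace → queue [garage, library, lobby, pantry, loft, nursery, terrace]
Visit garage; enqueue attic, kitchen, sauna → queue [library, lobby, pantry, loft, nursery, terrace, attic, kitchen, sauna]
Visit library; enqueue parlor → queue [lobby, pantry, loft, nursery, terrace, attic, kitchen, sauna, parlor]
Visit lobby; enqueue hall → queue [pantry, loft, nursery, terrace, attic, kitchen, sauna, parlor, hall]
Visit pantry → queue [loft, nursery, terrace, attic, kitchen, sauna, parlor, hall]
Visit loft → queue [nursery, terrace, attic, kitchen, sauna, parlor, hall]
Visit nursery → queue [terrace, attic, kitchen, sauna, parlor, hall]
Visit terrace → queue [attic, kitchen, sauna, parlor, hall]
Visit attic → queue [kitchen, sauna, parlor, hall]
Visit kitchen → queue [sauna, parlor, hall]
Visit sauna → queue [parlor, hall]
Visit parlor → queue [hall]
Visit hall → queue []

gym → annex → garage → library → lobby → pantry → loft → nursery → terrace → attic → kitchen → sauna → parlor → hall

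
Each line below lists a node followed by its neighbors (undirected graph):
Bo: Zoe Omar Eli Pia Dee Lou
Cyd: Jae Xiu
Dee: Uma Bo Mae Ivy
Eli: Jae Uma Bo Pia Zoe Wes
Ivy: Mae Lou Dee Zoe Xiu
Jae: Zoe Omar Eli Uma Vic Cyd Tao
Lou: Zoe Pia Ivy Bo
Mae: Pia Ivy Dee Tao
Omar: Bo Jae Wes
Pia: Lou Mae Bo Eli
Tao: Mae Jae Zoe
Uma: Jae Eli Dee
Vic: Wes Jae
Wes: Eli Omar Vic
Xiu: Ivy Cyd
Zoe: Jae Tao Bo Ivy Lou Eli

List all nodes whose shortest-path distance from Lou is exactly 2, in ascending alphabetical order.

Level 0: Lou
Level 1: Bo, Ivy, Pia, Zoe
Level 2: Dee, Eli, Jae, Mae, Omar, Tao, Xiu
Level 3: Cyd, Uma, Vic, Wes

Dee, Eli, Jae, Mae, Omar, Tao, Xiu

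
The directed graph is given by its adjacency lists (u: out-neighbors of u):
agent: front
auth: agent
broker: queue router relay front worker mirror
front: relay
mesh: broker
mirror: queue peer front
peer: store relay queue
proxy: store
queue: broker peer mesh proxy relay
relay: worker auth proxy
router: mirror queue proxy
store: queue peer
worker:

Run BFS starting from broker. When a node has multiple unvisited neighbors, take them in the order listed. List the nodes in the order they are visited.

Visit broker; enqueue queue, router, relay, front, worker, mirror → queue [queue, router, relay, front, worker, mirror]
Visit queue; enqueue peer, mesh, proxy → queue [router, relay, front, worker, mirror, peer, mesh, proxy]
Visit router → queue [relay, front, worker, mirror, peer, mesh, proxy]
Visit relay; enqueue auth → queue [front, worker, mirror, peer, mesh, proxy, auth]
Visit front → queue [worker, mirror, peer, mesh, proxy, auth]
Visit worker → queue [mirror, peer, mesh, proxy, auth]
Visit mirror → queue [peer, mesh, proxy, auth]
Visit peer; enqueue store → queue [mesh, proxy, auth, store]
Visit mesh → queue [proxy, auth, store]
Visit proxy → queue [auth, store]
Visit auth; enqueue agent → queue [store, agent]
Visit store → queue [agent]
Visit agent → queue []

broker -> queue -> router -> relay -> front -> worker -> mirror -> peer -> mesh -> proxy -> auth -> store -> agent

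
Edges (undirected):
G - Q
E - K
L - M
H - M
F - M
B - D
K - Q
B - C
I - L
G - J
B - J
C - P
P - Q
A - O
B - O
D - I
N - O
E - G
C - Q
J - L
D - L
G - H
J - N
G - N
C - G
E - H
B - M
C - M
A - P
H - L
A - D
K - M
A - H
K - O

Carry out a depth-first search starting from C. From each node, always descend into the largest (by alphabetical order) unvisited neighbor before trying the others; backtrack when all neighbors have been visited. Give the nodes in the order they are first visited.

Visit C
C → Q
Q → P
P → A
A → O
O → N
N → J
J → L
L → M
M → K
K → E
E → H
H → G
M → F
M → B
B → D
D → I

C, Q, P, A, O, N, J, L, M, K, E, H, G, F, B, D, I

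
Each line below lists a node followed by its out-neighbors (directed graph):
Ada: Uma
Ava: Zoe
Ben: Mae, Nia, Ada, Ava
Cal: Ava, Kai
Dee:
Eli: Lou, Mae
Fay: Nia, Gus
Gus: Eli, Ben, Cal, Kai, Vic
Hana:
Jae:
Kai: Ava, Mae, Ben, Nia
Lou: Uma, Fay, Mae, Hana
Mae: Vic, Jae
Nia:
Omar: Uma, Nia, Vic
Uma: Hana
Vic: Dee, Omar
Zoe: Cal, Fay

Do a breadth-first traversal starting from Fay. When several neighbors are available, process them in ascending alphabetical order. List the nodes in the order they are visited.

Visit Fay; enqueue Gus, Nia → queue [Gus, Nia]
Visit Gus; enqueue Ben, Cal, Eli, Kai, Vic → queue [Nia, Ben, Cal, Eli, Kai, Vic]
Visit Nia → queue [Ben, Cal, Eli, Kai, Vic]
Visit Ben; enqueue Ada, Ava, Mae → queue [Cal, Eli, Kai, Vic, Ada, Ava, Mae]
Visit Cal → queue [Eli, Kai, Vic, Ada, Ava, Mae]
Visit Eli; enqueue Lou → queue [Kai, Vic, Ada, Ava, Mae, Lou]
Visit Kai → queue [Vic, Ada, Ava, Mae, Lou]
Visit Vic; enqueue Dee, Omar → queue [Ada, Ava, Mae, Lou, Dee, Omar]
Visit Ada; enqueue Uma → queue [Ava, Mae, Lou, Dee, Omar, Uma]
Visit Ava; enqueue Zoe → queue [Mae, Lou, Dee, Omar, Uma, Zoe]
Visit Mae; enqueue Jae → queue [Lou, Dee, Omar, Uma, Zoe, Jae]
Visit Lou; enqueue Hana → queue [Dee, Omar, Uma, Zoe, Jae, Hana]
Visit Dee → queue [Omar, Uma, Zoe, Jae, Hana]
Visit Omar → queue [Uma, Zoe, Jae, Hana]
Visit Uma → queue [Zoe, Jae, Hana]
Visit Zoe → queue [Jae, Hana]
Visit Jae → queue [Hana]
Visit Hana → queue []

Fay → Gus → Nia → Ben → Cal → Eli → Kai → Vic → Ada → Ava → Mae → Lou → Dee → Omar → Uma → Zoe → Jae → Hana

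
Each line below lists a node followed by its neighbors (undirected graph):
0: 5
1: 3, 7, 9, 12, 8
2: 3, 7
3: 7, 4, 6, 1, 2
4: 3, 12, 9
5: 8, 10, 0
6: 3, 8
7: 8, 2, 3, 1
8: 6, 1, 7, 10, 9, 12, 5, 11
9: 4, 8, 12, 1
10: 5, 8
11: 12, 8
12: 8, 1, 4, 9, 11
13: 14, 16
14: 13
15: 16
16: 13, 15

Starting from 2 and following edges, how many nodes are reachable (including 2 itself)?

BFS from 2 visits: 2, 7, 3, 8, 1, 6, 4, 12, 11, 10, 9, 5, 0
Reachable nodes: 13 of 17 total.

13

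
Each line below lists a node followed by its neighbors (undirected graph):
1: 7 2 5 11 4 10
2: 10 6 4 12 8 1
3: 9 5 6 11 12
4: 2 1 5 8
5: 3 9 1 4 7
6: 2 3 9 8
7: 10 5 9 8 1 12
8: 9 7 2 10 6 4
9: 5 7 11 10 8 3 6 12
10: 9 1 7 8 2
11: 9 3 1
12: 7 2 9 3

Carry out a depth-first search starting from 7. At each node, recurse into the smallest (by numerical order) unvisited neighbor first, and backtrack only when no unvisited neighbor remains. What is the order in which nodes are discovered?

Visit 7
7 → 1
1 → 2
2 → 4
4 → 5
5 → 3
3 → 6
6 → 8
8 → 9
9 → 10
9 → 11
9 → 12

7, 1, 2, 4, 5, 3, 6, 8, 9, 10, 11, 12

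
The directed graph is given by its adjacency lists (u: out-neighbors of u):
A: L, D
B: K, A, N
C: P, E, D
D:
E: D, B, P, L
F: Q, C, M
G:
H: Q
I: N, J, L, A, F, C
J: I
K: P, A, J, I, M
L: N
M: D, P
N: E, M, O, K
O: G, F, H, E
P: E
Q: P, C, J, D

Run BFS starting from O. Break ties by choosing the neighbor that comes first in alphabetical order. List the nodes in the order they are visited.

O E F G H B D L P C M Q A K N J I

Visit O; enqueue E, F, G, H → queue [E, F, G, H]
Visit E; enqueue B, D, L, P → queue [F, G, H, B, D, L, P]
Visit F; enqueue C, M, Q → queue [G, H, B, D, L, P, C, M, Q]
Visit G → queue [H, B, D, L, P, C, M, Q]
Visit H → queue [B, D, L, P, C, M, Q]
Visit B; enqueue A, K, N → queue [D, L, P, C, M, Q, A, K, N]
Visit D → queue [L, P, C, M, Q, A, K, N]
Visit L → queue [P, C, M, Q, A, K, N]
Visit P → queue [C, M, Q, A, K, N]
Visit C → queue [M, Q, A, K, N]
Visit M → queue [Q, A, K, N]
Visit Q; enqueue J → queue [A, K, N, J]
Visit A → queue [K, N, J]
Visit K; enqueue I → queue [N, J, I]
Visit N → queue [J, I]
Visit J → queue [I]
Visit I → queue []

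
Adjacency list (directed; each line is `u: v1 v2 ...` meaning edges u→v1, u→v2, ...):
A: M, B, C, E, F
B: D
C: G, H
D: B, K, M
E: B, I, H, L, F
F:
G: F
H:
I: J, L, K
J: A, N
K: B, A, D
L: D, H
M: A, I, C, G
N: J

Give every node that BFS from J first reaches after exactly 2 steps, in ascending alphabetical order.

B, C, E, F, M

Level 0: J
Level 1: A, N
Level 2: B, C, E, F, M
Level 3: D, G, H, I, L
Level 4: K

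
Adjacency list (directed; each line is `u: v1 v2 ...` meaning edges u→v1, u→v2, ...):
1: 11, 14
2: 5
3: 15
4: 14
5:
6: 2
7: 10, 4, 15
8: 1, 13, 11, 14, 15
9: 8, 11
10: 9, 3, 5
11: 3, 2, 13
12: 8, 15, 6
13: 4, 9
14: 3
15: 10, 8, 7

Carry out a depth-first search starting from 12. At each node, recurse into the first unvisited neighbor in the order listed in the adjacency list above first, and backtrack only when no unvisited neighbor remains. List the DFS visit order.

12 -> 8 -> 1 -> 11 -> 3 -> 15 -> 10 -> 9 -> 5 -> 7 -> 4 -> 14 -> 2 -> 13 -> 6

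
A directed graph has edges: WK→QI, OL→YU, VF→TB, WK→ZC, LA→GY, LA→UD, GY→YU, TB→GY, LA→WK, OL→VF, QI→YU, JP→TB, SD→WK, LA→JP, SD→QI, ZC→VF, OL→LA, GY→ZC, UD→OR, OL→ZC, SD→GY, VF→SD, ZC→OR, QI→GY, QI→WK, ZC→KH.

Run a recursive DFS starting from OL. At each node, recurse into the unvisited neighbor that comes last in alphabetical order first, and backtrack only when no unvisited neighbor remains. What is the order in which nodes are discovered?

OL, ZC, VF, TB, GY, YU, SD, WK, QI, OR, KH, LA, UD, JP

Visit OL
OL → ZC
ZC → VF
VF → TB
TB → GY
GY → YU
VF → SD
SD → WK
WK → QI
ZC → OR
ZC → KH
OL → LA
LA → UD
LA → JP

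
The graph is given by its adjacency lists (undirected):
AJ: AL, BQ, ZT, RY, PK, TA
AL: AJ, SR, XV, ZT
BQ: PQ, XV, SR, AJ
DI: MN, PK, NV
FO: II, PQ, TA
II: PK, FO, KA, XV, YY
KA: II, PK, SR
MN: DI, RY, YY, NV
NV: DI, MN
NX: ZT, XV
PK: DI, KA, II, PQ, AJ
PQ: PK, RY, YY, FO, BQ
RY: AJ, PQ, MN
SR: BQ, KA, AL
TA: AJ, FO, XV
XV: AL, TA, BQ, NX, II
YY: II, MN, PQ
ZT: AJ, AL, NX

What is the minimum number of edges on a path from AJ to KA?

2

Level 0: AJ
Level 1: AL, BQ, PK, RY, TA, ZT
Level 2: DI, FO, II, KA, MN, NX, PQ, SR, XV
Level 3: NV, YY
KA first appears at level 2.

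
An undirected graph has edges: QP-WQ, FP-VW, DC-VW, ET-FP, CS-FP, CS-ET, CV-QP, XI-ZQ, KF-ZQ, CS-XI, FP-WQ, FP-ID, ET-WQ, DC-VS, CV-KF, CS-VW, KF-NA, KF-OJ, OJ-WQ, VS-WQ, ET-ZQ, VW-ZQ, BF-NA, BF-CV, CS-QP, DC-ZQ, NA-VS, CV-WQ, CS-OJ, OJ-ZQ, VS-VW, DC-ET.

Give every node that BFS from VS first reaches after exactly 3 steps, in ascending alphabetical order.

ID, XI

Level 0: VS
Level 1: DC, NA, VW, WQ
Level 2: BF, CS, CV, ET, FP, KF, OJ, QP, ZQ
Level 3: ID, XI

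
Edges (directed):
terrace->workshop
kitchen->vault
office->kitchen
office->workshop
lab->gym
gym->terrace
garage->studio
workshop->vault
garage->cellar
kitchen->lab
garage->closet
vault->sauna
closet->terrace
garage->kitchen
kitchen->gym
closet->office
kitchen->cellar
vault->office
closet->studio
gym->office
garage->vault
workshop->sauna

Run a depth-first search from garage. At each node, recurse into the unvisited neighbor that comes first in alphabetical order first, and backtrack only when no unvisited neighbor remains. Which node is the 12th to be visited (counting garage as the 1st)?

studio

Visit garage
garage → cellar
garage → closet
closet → office
office → kitchen
kitchen → gym
gym → terrace
terrace → workshop
workshop → sauna
workshop → vault
kitchen → lab
closet → studio

Visit order: garage, cellar, closet, office, kitchen, gym, terrace, workshop, sauna, vault, lab, studio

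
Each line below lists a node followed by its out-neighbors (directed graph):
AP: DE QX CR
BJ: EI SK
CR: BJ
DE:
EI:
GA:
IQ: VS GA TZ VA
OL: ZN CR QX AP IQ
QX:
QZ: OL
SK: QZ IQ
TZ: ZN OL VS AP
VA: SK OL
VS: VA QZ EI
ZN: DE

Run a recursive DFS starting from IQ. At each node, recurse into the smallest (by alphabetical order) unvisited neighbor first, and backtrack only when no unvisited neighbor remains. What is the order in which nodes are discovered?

Visit IQ
IQ → GA
IQ → TZ
TZ → AP
AP → CR
CR → BJ
BJ → EI
BJ → SK
SK → QZ
QZ → OL
OL → QX
OL → ZN
ZN → DE
TZ → VS
VS → VA

IQ -> GA -> TZ -> AP -> CR -> BJ -> EI -> SK -> QZ -> OL -> QX -> ZN -> DE -> VS -> VA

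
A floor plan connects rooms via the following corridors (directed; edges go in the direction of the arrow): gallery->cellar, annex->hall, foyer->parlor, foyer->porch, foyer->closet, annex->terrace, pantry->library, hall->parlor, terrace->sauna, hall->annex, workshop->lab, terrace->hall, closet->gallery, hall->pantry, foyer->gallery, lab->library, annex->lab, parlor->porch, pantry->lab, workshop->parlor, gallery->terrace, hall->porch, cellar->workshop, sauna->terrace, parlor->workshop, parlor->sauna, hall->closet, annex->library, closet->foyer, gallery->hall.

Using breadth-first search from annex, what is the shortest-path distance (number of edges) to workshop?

3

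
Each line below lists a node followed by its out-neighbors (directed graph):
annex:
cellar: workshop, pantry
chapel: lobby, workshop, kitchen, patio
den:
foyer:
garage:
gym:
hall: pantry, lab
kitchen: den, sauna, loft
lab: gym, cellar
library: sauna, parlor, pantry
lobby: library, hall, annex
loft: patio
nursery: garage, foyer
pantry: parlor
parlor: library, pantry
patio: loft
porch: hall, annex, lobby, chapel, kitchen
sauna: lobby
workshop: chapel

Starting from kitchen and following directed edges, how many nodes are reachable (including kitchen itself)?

BFS from kitchen visits: kitchen, den, loft, sauna, patio, lobby, annex, hall, library, lab, pantry, parlor, cellar, gym, workshop, chapel
Reachable nodes: 16 of 20 total.

16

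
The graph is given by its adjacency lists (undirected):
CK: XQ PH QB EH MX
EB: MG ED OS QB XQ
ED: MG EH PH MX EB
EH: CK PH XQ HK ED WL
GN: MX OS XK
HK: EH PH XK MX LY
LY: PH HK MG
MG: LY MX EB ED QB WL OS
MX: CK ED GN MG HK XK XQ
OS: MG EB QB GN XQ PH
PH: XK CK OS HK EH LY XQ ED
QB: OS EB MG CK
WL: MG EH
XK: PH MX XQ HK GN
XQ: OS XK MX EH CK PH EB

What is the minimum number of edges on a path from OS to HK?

Level 0: OS
Level 1: EB, GN, MG, PH, QB, XQ
Level 2: CK, ED, EH, HK, LY, MX, WL, XK
HK first appears at level 2.

2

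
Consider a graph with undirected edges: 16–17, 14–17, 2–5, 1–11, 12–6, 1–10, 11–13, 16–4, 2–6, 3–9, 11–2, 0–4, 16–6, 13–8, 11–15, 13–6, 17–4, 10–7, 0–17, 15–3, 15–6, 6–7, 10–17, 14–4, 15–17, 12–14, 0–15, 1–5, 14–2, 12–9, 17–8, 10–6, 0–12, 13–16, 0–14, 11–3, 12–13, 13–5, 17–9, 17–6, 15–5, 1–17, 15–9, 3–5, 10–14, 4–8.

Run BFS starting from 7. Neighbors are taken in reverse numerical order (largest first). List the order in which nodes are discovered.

Visit 7; enqueue 10, 6 → queue [10, 6]
Visit 10; enqueue 17, 14, 1 → queue [6, 17, 14, 1]
Visit 6; enqueue 16, 15, 13, 12, 2 → queue [17, 14, 1, 16, 15, 13, 12, 2]
Visit 17; enqueue 9, 8, 4, 0 → queue [14, 1, 16, 15, 13, 12, 2, 9, 8, 4, 0]
Visit 14 → queue [1, 16, 15, 13, 12, 2, 9, 8, 4, 0]
Visit 1; enqueue 11, 5 → queue [16, 15, 13, 12, 2, 9, 8, 4, 0, 11, 5]
Visit 16 → queue [15, 13, 12, 2, 9, 8, 4, 0, 11, 5]
Visit 15; enqueue 3 → queue [13, 12, 2, 9, 8, 4, 0, 11, 5, 3]
Visit 13 → queue [12, 2, 9, 8, 4, 0, 11, 5, 3]
Visit 12 → queue [2, 9, 8, 4, 0, 11, 5, 3]
Visit 2 → queue [9, 8, 4, 0, 11, 5, 3]
Visit 9 → queue [8, 4, 0, 11, 5, 3]
Visit 8 → queue [4, 0, 11, 5, 3]
Visit 4 → queue [0, 11, 5, 3]
Visit 0 → queue [11, 5, 3]
Visit 11 → queue [5, 3]
Visit 5 → queue [3]
Visit 3 → queue []

7 -> 10 -> 6 -> 17 -> 14 -> 1 -> 16 -> 15 -> 13 -> 12 -> 2 -> 9 -> 8 -> 4 -> 0 -> 11 -> 5 -> 3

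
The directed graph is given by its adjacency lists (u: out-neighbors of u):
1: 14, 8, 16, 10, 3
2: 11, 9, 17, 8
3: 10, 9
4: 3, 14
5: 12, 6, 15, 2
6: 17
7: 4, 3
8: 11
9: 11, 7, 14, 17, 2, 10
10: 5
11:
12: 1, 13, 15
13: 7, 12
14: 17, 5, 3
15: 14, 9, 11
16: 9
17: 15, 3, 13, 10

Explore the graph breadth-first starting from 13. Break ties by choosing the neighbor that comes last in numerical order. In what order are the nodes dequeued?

Visit 13; enqueue 12, 7 → queue [12, 7]
Visit 12; enqueue 15, 1 → queue [7, 15, 1]
Visit 7; enqueue 4, 3 → queue [15, 1, 4, 3]
Visit 15; enqueue 14, 11, 9 → queue [1, 4, 3, 14, 11, 9]
Visit 1; enqueue 16, 10, 8 → queue [4, 3, 14, 11, 9, 16, 10, 8]
Visit 4 → queue [3, 14, 11, 9, 16, 10, 8]
Visit 3 → queue [14, 11, 9, 16, 10, 8]
Visit 14; enqueue 17, 5 → queue [11, 9, 16, 10, 8, 17, 5]
Visit 11 → queue [9, 16, 10, 8, 17, 5]
Visit 9; enqueue 2 → queue [16, 10, 8, 17, 5, 2]
Visit 16 → queue [10, 8, 17, 5, 2]
Visit 10 → queue [8, 17, 5, 2]
Visit 8 → queue [17, 5, 2]
Visit 17 → queue [5, 2]
Visit 5; enqueue 6 → queue [2, 6]
Visit 2 → queue [6]
Visit 6 → queue []

13 -> 12 -> 7 -> 15 -> 1 -> 4 -> 3 -> 14 -> 11 -> 9 -> 16 -> 10 -> 8 -> 17 -> 5 -> 2 -> 6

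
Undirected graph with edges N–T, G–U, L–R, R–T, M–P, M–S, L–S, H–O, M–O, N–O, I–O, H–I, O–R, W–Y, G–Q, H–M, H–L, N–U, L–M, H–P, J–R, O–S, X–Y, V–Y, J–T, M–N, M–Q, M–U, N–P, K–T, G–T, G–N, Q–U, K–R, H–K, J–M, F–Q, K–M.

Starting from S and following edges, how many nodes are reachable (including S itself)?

BFS from S visits: S, L, M, O, H, R, J, K, N, P, Q, U, I, T, G, F
Reachable nodes: 16 of 20 total.

16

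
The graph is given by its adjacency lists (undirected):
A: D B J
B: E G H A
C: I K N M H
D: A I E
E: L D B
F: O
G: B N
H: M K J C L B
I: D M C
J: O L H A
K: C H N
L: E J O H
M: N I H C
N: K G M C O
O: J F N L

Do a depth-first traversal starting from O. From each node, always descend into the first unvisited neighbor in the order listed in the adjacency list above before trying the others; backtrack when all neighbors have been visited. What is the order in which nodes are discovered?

Visit O
O → J
J → L
L → E
E → D
D → A
A → B
B → G
G → N
N → K
K → C
C → I
I → M
M → H
O → F

O, J, L, E, D, A, B, G, N, K, C, I, M, H, F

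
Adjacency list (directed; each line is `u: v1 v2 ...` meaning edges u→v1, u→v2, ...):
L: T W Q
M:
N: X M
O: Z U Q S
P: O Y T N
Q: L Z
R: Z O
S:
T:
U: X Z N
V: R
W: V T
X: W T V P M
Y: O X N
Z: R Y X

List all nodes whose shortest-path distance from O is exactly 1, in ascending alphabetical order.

Q, S, U, Z

Level 0: O
Level 1: Q, S, U, Z
Level 2: L, N, R, X, Y
Level 3: M, P, T, V, W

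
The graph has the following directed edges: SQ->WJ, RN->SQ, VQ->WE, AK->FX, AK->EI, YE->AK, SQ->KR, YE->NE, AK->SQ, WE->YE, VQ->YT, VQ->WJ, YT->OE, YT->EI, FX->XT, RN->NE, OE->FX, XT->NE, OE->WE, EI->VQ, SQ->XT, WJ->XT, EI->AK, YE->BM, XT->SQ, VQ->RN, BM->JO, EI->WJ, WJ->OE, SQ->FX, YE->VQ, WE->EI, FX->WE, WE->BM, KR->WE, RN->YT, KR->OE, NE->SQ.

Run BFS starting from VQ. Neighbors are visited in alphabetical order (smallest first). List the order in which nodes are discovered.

Visit VQ; enqueue RN, WE, WJ, YT → queue [RN, WE, WJ, YT]
Visit RN; enqueue NE, SQ → queue [WE, WJ, YT, NE, SQ]
Visit WE; enqueue BM, EI, YE → queue [WJ, YT, NE, SQ, BM, EI, YE]
Visit WJ; enqueue OE, XT → queue [YT, NE, SQ, BM, EI, YE, OE, XT]
Visit YT → queue [NE, SQ, BM, EI, YE, OE, XT]
Visit NE → queue [SQ, BM, EI, YE, OE, XT]
Visit SQ; enqueue FX, KR → queue [BM, EI, YE, OE, XT, FX, KR]
Visit BM; enqueue JO → queue [EI, YE, OE, XT, FX, KR, JO]
Visit EI; enqueue AK → queue [YE, OE, XT, FX, KR, JO, AK]
Visit YE → queue [OE, XT, FX, KR, JO, AK]
Visit OE → queue [XT, FX, KR, JO, AK]
Visit XT → queue [FX, KR, JO, AK]
Visit FX → queue [KR, JO, AK]
Visit KR → queue [JO, AK]
Visit JO → queue [AK]
Visit AK → queue []

VQ → RN → WE → WJ → YT → NE → SQ → BM → EI → YE → OE → XT → FX → KR → JO → AK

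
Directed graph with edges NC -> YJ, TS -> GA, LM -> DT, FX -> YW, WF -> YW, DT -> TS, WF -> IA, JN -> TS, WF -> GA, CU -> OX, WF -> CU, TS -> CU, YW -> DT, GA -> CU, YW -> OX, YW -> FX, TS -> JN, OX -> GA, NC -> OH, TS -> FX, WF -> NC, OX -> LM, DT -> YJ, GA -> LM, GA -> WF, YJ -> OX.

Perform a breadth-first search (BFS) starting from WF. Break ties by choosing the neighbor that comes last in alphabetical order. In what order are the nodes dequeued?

WF YW NC IA GA CU OX FX DT YJ OH LM TS JN

Visit WF; enqueue YW, NC, IA, GA, CU → queue [YW, NC, IA, GA, CU]
Visit YW; enqueue OX, FX, DT → queue [NC, IA, GA, CU, OX, FX, DT]
Visit NC; enqueue YJ, OH → queue [IA, GA, CU, OX, FX, DT, YJ, OH]
Visit IA → queue [GA, CU, OX, FX, DT, YJ, OH]
Visit GA; enqueue LM → queue [CU, OX, FX, DT, YJ, OH, LM]
Visit CU → queue [OX, FX, DT, YJ, OH, LM]
Visit OX → queue [FX, DT, YJ, OH, LM]
Visit FX → queue [DT, YJ, OH, LM]
Visit DT; enqueue TS → queue [YJ, OH, LM, TS]
Visit YJ → queue [OH, LM, TS]
Visit OH → queue [LM, TS]
Visit LM → queue [TS]
Visit TS; enqueue JN → queue [JN]
Visit JN → queue []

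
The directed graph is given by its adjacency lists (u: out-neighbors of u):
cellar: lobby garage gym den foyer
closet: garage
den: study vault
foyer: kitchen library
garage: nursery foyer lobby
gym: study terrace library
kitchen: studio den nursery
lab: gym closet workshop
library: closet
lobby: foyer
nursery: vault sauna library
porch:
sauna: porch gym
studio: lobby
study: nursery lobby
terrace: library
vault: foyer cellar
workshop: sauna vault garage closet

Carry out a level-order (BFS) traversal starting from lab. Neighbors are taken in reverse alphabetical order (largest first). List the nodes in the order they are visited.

lab, workshop, gym, closet, vault, sauna, garage, terrace, study, library, foyer, cellar, porch, nursery, lobby, kitchen, den, studio

Visit lab; enqueue workshop, gym, closet → queue [workshop, gym, closet]
Visit workshop; enqueue vault, sauna, garage → queue [gym, closet, vault, sauna, garage]
Visit gym; enqueue terrace, study, library → queue [closet, vault, sauna, garage, terrace, study, library]
Visit closet → queue [vault, sauna, garage, terrace, study, library]
Visit vault; enqueue foyer, cellar → queue [sauna, garage, terrace, study, library, foyer, cellar]
Visit sauna; enqueue porch → queue [garage, terrace, study, library, foyer, cellar, porch]
Visit garage; enqueue nursery, lobby → queue [terrace, study, library, foyer, cellar, porch, nursery, lobby]
Visit terrace → queue [study, library, foyer, cellar, porch, nursery, lobby]
Visit study → queue [library, foyer, cellar, porch, nursery, lobby]
Visit library → queue [foyer, cellar, porch, nursery, lobby]
Visit foyer; enqueue kitchen → queue [cellar, porch, nursery, lobby, kitchen]
Visit cellar; enqueue den → queue [porch, nursery, lobby, kitchen, den]
Visit porch → queue [nursery, lobby, kitchen, den]
Visit nursery → queue [lobby, kitchen, den]
Visit lobby → queue [kitchen, den]
Visit kitchen; enqueue studio → queue [den, studio]
Visit den → queue [studio]
Visit studio → queue []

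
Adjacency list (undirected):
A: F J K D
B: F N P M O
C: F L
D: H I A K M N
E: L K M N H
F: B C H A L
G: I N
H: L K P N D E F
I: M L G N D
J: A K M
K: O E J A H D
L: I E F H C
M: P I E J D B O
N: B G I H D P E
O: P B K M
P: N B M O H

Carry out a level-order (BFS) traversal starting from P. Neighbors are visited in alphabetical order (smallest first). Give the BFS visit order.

P, B, H, M, N, O, F, D, E, K, L, I, J, G, A, C

Visit P; enqueue B, H, M, N, O → queue [B, H, M, N, O]
Visit B; enqueue F → queue [H, M, N, O, F]
Visit H; enqueue D, E, K, L → queue [M, N, O, F, D, E, K, L]
Visit M; enqueue I, J → queue [N, O, F, D, E, K, L, I, J]
Visit N; enqueue G → queue [O, F, D, E, K, L, I, J, G]
Visit O → queue [F, D, E, K, L, I, J, G]
Visit F; enqueue A, C → queue [D, E, K, L, I, J, G, A, C]
Visit D → queue [E, K, L, I, J, G, A, C]
Visit E → queue [K, L, I, J, G, A, C]
Visit K → queue [L, I, J, G, A, C]
Visit L → queue [I, J, G, A, C]
Visit I → queue [J, G, A, C]
Visit J → queue [G, A, C]
Visit G → queue [A, C]
Visit A → queue [C]
Visit C → queue []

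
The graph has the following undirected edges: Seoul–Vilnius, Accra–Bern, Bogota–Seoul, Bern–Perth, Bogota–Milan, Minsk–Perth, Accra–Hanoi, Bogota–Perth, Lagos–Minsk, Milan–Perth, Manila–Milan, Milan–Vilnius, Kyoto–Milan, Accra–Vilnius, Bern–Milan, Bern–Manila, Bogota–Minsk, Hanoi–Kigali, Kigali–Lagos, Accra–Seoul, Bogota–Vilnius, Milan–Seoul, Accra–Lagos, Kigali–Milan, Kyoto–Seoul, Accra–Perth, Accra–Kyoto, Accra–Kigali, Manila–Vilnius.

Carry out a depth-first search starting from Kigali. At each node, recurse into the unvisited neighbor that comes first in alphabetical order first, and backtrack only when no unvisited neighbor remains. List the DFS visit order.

Visit Kigali
Kigali → Accra
Accra → Bern
Bern → Manila
Manila → Milan
Milan → Bogota
Bogota → Minsk
Minsk → Lagos
Minsk → Perth
Bogota → Seoul
Seoul → Kyoto
Seoul → Vilnius
Accra → Hanoi

Kigali Accra Bern Manila Milan Bogota Minsk Lagos Perth Seoul Kyoto Vilnius Hanoi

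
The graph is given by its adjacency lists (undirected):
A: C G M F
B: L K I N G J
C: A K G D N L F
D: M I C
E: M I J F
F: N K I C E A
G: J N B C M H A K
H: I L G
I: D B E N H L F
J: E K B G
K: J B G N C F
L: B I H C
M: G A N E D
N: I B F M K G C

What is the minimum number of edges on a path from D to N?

Level 0: D
Level 1: C, I, M
Level 2: A, B, E, F, G, H, K, L, N
Level 3: J
N first appears at level 2.

2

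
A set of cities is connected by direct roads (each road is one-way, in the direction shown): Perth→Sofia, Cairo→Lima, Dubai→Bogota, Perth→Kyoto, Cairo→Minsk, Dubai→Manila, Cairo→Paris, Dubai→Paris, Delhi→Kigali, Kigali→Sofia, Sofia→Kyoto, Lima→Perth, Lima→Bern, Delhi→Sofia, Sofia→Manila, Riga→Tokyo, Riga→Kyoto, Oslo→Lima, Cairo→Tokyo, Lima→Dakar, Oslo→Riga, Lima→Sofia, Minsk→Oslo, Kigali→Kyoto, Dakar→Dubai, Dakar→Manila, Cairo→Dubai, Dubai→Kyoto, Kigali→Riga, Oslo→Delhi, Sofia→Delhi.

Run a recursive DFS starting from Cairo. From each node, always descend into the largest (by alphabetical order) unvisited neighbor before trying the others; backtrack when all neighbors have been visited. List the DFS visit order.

Visit Cairo
Cairo → Tokyo
Cairo → Paris
Cairo → Minsk
Minsk → Oslo
Oslo → Riga
Riga → Kyoto
Oslo → Lima
Lima → Sofia
Sofia → Manila
Sofia → Delhi
Delhi → Kigali
Lima → Perth
Lima → Dakar
Dakar → Dubai
Dubai → Bogota
Lima → Bern

Cairo, Tokyo, Paris, Minsk, Oslo, Riga, Kyoto, Lima, Sofia, Manila, Delhi, Kigali, Perth, Dakar, Dubai, Bogota, Bern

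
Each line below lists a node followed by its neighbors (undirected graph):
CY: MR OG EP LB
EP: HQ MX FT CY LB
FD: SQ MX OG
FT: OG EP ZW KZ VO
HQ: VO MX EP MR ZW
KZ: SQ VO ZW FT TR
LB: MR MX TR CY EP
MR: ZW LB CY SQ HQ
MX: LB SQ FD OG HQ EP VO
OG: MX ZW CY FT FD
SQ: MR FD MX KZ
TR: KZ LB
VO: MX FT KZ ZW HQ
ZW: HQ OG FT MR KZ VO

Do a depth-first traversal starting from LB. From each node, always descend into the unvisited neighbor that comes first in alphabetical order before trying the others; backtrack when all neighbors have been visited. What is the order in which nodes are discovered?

LB, CY, EP, FT, KZ, SQ, FD, MX, HQ, MR, ZW, OG, VO, TR

Visit LB
LB → CY
CY → EP
EP → FT
FT → KZ
KZ → SQ
SQ → FD
FD → MX
MX → HQ
HQ → MR
MR → ZW
ZW → OG
ZW → VO
KZ → TR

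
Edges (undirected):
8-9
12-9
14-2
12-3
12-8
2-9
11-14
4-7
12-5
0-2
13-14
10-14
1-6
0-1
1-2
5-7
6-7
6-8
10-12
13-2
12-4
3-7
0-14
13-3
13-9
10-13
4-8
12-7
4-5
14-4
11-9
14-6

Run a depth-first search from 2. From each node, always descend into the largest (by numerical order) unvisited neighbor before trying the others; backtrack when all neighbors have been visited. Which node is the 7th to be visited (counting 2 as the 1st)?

Visit 2
2 → 14
14 → 13
13 → 10
10 → 12
12 → 9
9 → 11
9 → 8
8 → 6
6 → 7
7 → 5
5 → 4
7 → 3
6 → 1
1 → 0

Visit order: 2, 14, 13, 10, 12, 9, 11, 8, 6, 7, 5, 4, 3, 1, 0

11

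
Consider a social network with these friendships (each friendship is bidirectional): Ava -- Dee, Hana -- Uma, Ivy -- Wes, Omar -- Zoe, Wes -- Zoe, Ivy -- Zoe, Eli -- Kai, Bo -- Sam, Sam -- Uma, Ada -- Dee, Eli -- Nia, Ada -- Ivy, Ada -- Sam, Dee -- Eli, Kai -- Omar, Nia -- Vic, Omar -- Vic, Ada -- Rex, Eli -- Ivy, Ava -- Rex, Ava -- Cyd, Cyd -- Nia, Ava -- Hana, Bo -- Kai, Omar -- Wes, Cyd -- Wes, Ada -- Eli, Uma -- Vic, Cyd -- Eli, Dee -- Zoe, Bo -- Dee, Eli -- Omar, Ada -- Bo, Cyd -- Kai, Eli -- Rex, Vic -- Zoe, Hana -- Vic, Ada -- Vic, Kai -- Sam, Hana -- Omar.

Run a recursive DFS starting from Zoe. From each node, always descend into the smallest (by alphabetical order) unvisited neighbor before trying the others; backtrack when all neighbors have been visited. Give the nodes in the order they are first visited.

Zoe -> Dee -> Ada -> Bo -> Kai -> Cyd -> Ava -> Hana -> Omar -> Eli -> Ivy -> Wes -> Nia -> Vic -> Uma -> Sam -> Rex

Visit Zoe
Zoe → Dee
Dee → Ada
Ada → Bo
Bo → Kai
Kai → Cyd
Cyd → Ava
Ava → Hana
Hana → Omar
Omar → Eli
Eli → Ivy
Ivy → Wes
Eli → Nia
Nia → Vic
Vic → Uma
Uma → Sam
Eli → Rex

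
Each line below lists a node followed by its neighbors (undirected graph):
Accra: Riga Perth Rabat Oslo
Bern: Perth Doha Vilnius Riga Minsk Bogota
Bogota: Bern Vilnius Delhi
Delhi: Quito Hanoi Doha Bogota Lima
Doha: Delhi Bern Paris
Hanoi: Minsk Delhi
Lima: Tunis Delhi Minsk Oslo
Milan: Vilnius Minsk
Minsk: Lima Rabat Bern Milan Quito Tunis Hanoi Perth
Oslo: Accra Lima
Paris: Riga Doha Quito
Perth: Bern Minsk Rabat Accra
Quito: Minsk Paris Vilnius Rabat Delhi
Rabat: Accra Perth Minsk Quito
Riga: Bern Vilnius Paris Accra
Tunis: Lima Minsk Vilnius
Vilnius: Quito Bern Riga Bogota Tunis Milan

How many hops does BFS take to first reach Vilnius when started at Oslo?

Level 0: Oslo
Level 1: Accra, Lima
Level 2: Delhi, Minsk, Perth, Rabat, Riga, Tunis
Level 3: Bern, Bogota, Doha, Hanoi, Milan, Paris, Quito, Vilnius
Vilnius first appears at level 3.

3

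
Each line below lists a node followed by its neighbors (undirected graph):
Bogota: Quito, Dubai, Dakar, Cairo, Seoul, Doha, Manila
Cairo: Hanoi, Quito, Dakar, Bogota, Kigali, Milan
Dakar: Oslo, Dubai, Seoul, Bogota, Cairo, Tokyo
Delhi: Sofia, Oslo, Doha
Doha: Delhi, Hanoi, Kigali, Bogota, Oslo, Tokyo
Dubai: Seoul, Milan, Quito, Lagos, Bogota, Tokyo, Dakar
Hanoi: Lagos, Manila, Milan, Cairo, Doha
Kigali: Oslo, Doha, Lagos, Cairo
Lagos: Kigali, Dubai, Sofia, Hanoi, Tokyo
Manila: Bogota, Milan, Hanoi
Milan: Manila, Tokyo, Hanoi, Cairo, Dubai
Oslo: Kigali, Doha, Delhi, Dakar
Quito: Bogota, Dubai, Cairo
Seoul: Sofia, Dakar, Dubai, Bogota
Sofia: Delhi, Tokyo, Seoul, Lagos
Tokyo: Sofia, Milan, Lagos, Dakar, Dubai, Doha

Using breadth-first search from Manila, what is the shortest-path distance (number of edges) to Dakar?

2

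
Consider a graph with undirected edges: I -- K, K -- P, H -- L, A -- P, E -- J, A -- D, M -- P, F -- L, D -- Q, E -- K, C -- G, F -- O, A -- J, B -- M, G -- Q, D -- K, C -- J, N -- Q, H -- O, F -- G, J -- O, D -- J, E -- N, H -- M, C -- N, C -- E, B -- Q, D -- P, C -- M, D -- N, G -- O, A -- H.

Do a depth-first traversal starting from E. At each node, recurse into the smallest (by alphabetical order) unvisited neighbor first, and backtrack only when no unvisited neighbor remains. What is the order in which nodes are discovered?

Visit E
E → C
C → G
G → F
F → L
L → H
H → A
A → D
D → J
J → O
D → K
K → I
K → P
P → M
M → B
B → Q
Q → N

E -> C -> G -> F -> L -> H -> A -> D -> J -> O -> K -> I -> P -> M -> B -> Q -> N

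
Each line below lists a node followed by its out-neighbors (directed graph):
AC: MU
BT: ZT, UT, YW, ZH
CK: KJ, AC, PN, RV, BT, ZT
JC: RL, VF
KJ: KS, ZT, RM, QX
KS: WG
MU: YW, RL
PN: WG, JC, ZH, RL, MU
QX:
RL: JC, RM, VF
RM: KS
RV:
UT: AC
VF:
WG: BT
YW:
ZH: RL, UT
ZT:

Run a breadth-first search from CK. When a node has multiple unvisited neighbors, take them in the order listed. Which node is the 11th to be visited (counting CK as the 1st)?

MU

Visit CK; enqueue KJ, AC, PN, RV, BT, ZT → queue [KJ, AC, PN, RV, BT, ZT]
Visit KJ; enqueue KS, RM, QX → queue [AC, PN, RV, BT, ZT, KS, RM, QX]
Visit AC; enqueue MU → queue [PN, RV, BT, ZT, KS, RM, QX, MU]
Visit PN; enqueue WG, JC, ZH, RL → queue [RV, BT, ZT, KS, RM, QX, MU, WG, JC, ZH, RL]
Visit RV → queue [BT, ZT, KS, RM, QX, MU, WG, JC, ZH, RL]
Visit BT; enqueue UT, YW → queue [ZT, KS, RM, QX, MU, WG, JC, ZH, RL, UT, YW]
Visit ZT → queue [KS, RM, QX, MU, WG, JC, ZH, RL, UT, YW]
Visit KS → queue [RM, QX, MU, WG, JC, ZH, RL, UT, YW]
Visit RM → queue [QX, MU, WG, JC, ZH, RL, UT, YW]
Visit QX → queue [MU, WG, JC, ZH, RL, UT, YW]
Visit MU → queue [WG, JC, ZH, RL, UT, YW]
Visit WG → queue [JC, ZH, RL, UT, YW]
Visit JC; enqueue VF → queue [ZH, RL, UT, YW, VF]
Visit ZH → queue [RL, UT, YW, VF]
Visit RL → queue [UT, YW, VF]
Visit UT → queue [YW, VF]
Visit YW → queue [VF]
Visit VF → queue []

Visit order: CK, KJ, AC, PN, RV, BT, ZT, KS, RM, QX, MU, WG, JC, ZH, RL, UT, YW, VF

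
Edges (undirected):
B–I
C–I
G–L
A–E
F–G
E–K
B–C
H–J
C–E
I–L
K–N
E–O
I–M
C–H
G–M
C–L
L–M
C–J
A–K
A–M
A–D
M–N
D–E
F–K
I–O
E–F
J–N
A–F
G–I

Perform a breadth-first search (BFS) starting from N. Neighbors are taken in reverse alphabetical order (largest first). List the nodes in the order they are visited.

Visit N; enqueue M, K, J → queue [M, K, J]
Visit M; enqueue L, I, G, A → queue [K, J, L, I, G, A]
Visit K; enqueue F, E → queue [J, L, I, G, A, F, E]
Visit J; enqueue H, C → queue [L, I, G, A, F, E, H, C]
Visit L → queue [I, G, A, F, E, H, C]
Visit I; enqueue O, B → queue [G, A, F, E, H, C, O, B]
Visit G → queue [A, F, E, H, C, O, B]
Visit A; enqueue D → queue [F, E, H, C, O, B, D]
Visit F → queue [E, H, C, O, B, D]
Visit E → queue [H, C, O, B, D]
Visit H → queue [C, O, B, D]
Visit C → queue [O, B, D]
Visit O → queue [B, D]
Visit B → queue [D]
Visit D → queue []

N, M, K, J, L, I, G, A, F, E, H, C, O, B, D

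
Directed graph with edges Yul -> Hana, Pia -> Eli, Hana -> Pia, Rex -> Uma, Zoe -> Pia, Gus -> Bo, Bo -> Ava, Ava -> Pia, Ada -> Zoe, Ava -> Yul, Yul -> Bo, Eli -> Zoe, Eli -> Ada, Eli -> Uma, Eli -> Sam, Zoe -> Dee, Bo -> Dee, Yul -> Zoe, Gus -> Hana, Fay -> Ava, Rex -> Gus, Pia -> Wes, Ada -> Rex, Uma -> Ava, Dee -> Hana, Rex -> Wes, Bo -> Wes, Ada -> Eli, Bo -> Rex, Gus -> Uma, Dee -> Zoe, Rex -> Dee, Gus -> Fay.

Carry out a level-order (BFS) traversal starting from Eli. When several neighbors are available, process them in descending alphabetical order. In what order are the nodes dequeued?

Eli Zoe Uma Sam Ada Pia Dee Ava Rex Wes Hana Yul Gus Bo Fay

Visit Eli; enqueue Zoe, Uma, Sam, Ada → queue [Zoe, Uma, Sam, Ada]
Visit Zoe; enqueue Pia, Dee → queue [Uma, Sam, Ada, Pia, Dee]
Visit Uma; enqueue Ava → queue [Sam, Ada, Pia, Dee, Ava]
Visit Sam → queue [Ada, Pia, Dee, Ava]
Visit Ada; enqueue Rex → queue [Pia, Dee, Ava, Rex]
Visit Pia; enqueue Wes → queue [Dee, Ava, Rex, Wes]
Visit Dee; enqueue Hana → queue [Ava, Rex, Wes, Hana]
Visit Ava; enqueue Yul → queue [Rex, Wes, Hana, Yul]
Visit Rex; enqueue Gus → queue [Wes, Hana, Yul, Gus]
Visit Wes → queue [Hana, Yul, Gus]
Visit Hana → queue [Yul, Gus]
Visit Yul; enqueue Bo → queue [Gus, Bo]
Visit Gus; enqueue Fay → queue [Bo, Fay]
Visit Bo → queue [Fay]
Visit Fay → queue []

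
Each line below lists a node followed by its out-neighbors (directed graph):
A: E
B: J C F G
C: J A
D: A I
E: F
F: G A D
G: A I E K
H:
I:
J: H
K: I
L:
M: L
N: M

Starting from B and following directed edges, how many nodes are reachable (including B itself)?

11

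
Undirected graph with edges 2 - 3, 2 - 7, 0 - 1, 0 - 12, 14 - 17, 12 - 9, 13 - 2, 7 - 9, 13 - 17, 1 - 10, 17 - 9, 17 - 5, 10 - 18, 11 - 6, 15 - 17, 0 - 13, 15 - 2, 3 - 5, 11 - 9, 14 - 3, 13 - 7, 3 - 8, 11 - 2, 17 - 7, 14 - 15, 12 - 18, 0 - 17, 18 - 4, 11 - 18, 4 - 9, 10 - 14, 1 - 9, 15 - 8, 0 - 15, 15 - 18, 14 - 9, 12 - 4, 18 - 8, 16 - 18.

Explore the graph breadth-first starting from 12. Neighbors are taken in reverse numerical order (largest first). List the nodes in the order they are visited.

Visit 12; enqueue 18, 9, 4, 0 → queue [18, 9, 4, 0]
Visit 18; enqueue 16, 15, 11, 10, 8 → queue [9, 4, 0, 16, 15, 11, 10, 8]
Visit 9; enqueue 17, 14, 7, 1 → queue [4, 0, 16, 15, 11, 10, 8, 17, 14, 7, 1]
Visit 4 → queue [0, 16, 15, 11, 10, 8, 17, 14, 7, 1]
Visit 0; enqueue 13 → queue [16, 15, 11, 10, 8, 17, 14, 7, 1, 13]
Visit 16 → queue [15, 11, 10, 8, 17, 14, 7, 1, 13]
Visit 15; enqueue 2 → queue [11, 10, 8, 17, 14, 7, 1, 13, 2]
Visit 11; enqueue 6 → queue [10, 8, 17, 14, 7, 1, 13, 2, 6]
Visit 10 → queue [8, 17, 14, 7, 1, 13, 2, 6]
Visit 8; enqueue 3 → queue [17, 14, 7, 1, 13, 2, 6, 3]
Visit 17; enqueue 5 → queue [14, 7, 1, 13, 2, 6, 3, 5]
Visit 14 → queue [7, 1, 13, 2, 6, 3, 5]
Visit 7 → queue [1, 13, 2, 6, 3, 5]
Visit 1 → queue [13, 2, 6, 3, 5]
Visit 13 → queue [2, 6, 3, 5]
Visit 2 → queue [6, 3, 5]
Visit 6 → queue [3, 5]
Visit 3 → queue [5]
Visit 5 → queue []

12, 18, 9, 4, 0, 16, 15, 11, 10, 8, 17, 14, 7, 1, 13, 2, 6, 3, 5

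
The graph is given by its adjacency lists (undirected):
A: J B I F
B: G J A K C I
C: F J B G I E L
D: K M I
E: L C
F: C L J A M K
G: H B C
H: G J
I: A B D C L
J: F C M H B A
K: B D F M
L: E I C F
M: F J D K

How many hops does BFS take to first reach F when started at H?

2

Level 0: H
Level 1: G, J
Level 2: A, B, C, F, M
Level 3: D, E, I, K, L
F first appears at level 2.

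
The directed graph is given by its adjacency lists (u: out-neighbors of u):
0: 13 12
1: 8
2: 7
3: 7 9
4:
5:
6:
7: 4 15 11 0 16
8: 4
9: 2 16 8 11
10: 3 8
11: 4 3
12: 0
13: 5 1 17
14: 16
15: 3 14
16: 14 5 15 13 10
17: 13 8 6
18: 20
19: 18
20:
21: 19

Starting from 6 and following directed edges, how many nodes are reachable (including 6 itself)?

BFS from 6 visits: 6
Reachable nodes: 1 of 22 total.

1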